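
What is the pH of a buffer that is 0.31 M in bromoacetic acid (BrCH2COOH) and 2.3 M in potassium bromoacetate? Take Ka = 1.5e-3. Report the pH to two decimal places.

pKa = −log(1.5 × 10^-3) = 2.824
Henderson–Hasselbalch: pH = pKa + log([BrCH2COO-]/[BrCH2COOH]) = 2.824 + log(2.3/0.31)
pH = 2.824 + (+0.870) = 3.69

pH = 3.69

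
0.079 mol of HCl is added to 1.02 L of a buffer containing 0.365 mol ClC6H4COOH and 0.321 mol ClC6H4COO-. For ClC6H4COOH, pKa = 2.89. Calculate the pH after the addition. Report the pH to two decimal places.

pH = 2.63

Added H+ converts ClC6H4COO- to ClC6H4COOH: ClC6H4COOH → 0.444 mol, ClC6H4COO- → 0.242 mol.
pH = pKa + log([A⁻]/[HA]) = 2.89 + log(0.242/0.444) = 2.89 -0.264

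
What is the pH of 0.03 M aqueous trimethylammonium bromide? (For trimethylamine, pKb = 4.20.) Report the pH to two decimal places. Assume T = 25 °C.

(CH3)3NH+ is the conjugate acid of the weak base (CH3)3N.
Kb = 10^(−4.20) = 6.31 × 10^-5
Ka = Kw/Kb = 1.0×10^-14 / 6.31 × 10^-5 = 1.58 × 10^-10
From the ICE table, Ka = [H+]²/(0.03 − [H+]) = 1.58 × 10^-10.
Assume [H+] ≪ 0.03: [H+] ≈ √(1.58 × 10^-10 × 0.03) = 2.18 × 10^-6 M
Check: 0.0073% ionized — well under 5%, approximation valid.
pH = −log[H+] = −log(2.18 × 10^-6) = 5.66

pH = 5.66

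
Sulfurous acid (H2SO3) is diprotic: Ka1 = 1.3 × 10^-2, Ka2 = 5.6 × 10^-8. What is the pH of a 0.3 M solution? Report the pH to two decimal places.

pH = 1.25

Ka1 ≫ Ka2, so treat the first dissociation as the only significant source of H+.
Ka1 = x²/(0.3 − x) = 1.3 × 10^-2
Solving the quadratic: x = (−Ka1 + √(Ka1² + 4·Ka1·C₀))/2 = 5.63 × 10^-2 M
pH = −log(5.63 × 10^-2) = 1.25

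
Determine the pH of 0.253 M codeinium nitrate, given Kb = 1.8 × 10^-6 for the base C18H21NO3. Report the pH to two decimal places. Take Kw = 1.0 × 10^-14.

C18H22NO3+ is the conjugate acid of the weak base C18H21NO3.
Ka = Kw/Kb = 1.0×10^-14 / 1.8 × 10^-6 = 5.56 × 10^-9
Ka = [H+]²/(0.253 − [H+]) = 5.56 × 10^-9
Neglecting [H+] in the denominator: [H+] = √(5.56 × 10^-9 × 0.253) = 3.75 × 10^-5 M
([H+]/C₀ = 0.015% < 5%, so the approximation holds.)
pH = −log[H+] = −log(3.75 × 10^-5) = 4.43

pH = 4.43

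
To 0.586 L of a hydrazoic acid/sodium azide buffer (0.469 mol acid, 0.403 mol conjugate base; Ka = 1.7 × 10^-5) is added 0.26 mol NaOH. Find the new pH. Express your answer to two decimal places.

After neutralization: n(HN3) = 0.209 mol, n(N3-) = 0.663 mol.
pKa = −log(1.7 × 10^-5) = 4.770
pH = pKa + log([A⁻]/[HA]) = 4.770 + log(0.663/0.209) = 4.770 +0.501

pH = 5.27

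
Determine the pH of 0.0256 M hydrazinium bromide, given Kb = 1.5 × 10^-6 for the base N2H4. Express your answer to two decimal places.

N2H5+ is the conjugate acid of the weak base N2H4.
Ka = Kw/Kb = 1.0×10^-14 / 1.5 × 10^-6 = 6.67 × 10^-9
Ka = x²/(0.0256 − x) = 6.67 × 10^-9
Since Ka ≪ C₀, x ≈ √(Ka·C₀) = 1.31 × 10^-5 M.
pH = −log(1.31 × 10^-5) = 4.88

pH = 4.88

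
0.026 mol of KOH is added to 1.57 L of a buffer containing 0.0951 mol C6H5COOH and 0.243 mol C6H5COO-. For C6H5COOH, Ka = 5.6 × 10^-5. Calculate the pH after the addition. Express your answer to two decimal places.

After neutralization: n(C6H5COOH) = 0.0691 mol, n(C6H5COO-) = 0.269 mol.
pKa = −log(5.6 × 10^-5) = 4.252
pH = pKa + log([A⁻]/[HA]) = 4.252 + log(0.269/0.0691) = 4.252 +0.590

pH = 4.84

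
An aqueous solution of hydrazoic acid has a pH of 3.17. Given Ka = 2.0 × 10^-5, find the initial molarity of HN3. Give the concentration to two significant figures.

C₀ = 2.4 × 10^-2 M

[H+] = 10^(-3.17) = 6.76 × 10^-4 M = x
Ka = x²/(C₀ − x) ⇒ C₀ = x + x²/Ka
C₀ = 6.76 × 10^-4 + (6.76 × 10^-4)²/(2.0 × 10^-5) = 2.35 × 10^-2 M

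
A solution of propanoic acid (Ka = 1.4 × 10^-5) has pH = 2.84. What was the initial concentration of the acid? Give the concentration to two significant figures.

C₀ = 1.5 × 10^-1 M

[H+] = 10^(-2.84) = 1.45 × 10^-3 M = x
Ka = x²/(C₀ − x) ⇒ C₀ = x + x²/Ka
C₀ = 1.45 × 10^-3 + (1.45 × 10^-3)²/(1.4 × 10^-5) = 1.52 × 10^-1 M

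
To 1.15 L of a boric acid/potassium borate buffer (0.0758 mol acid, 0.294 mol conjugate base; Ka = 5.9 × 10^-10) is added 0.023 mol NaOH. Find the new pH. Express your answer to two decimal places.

After neutralization: n(B(OH)3) = 0.0528 mol, n(B(OH)4-) = 0.317 mol.
pKa = −log(5.9 × 10^-10) = 9.229
pH = pKa + log([A⁻]/[HA]) = 9.229 + log(0.317/0.0528) = 9.229 +0.778

pH = 10.01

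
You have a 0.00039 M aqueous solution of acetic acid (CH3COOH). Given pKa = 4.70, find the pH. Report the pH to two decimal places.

CH3COOH ⇌ CH3COO- + H+
Ka = 10^(−4.70) = 2.00 × 10^-5
Ka = x²/(0.00039 − x) = 2.00 × 10^-5
x is not negligible relative to C₀; solve x² + 2e-05·x − 7.8e-09 = 0.
x = [−2e-05 + √(2e-05² + 3.12e-08)]/2 = 7.89 × 10^-5 M
pH = −log[H+] = −log(7.89 × 10^-5) = 4.10

pH = 4.10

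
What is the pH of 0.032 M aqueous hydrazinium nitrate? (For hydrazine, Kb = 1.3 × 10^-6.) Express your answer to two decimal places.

pH = 4.80

N2H5+ is the conjugate acid of the weak base N2H4.
Ka = Kw/Kb = 1.0×10^-14 / 1.3 × 10^-6 = 7.69 × 10^-9
Ka = x²/(0.032 − x) = 7.69 × 10^-9
Assume x ≪ 0.032: x ≈ √(7.69 × 10^-9 × 0.032) = 1.57 × 10^-5 M
(x/C₀ = 0.049% < 5%, so the approximation holds.)
pH = −log(1.57 × 10^-5) = 4.80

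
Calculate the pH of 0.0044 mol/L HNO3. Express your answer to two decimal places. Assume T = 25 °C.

HNO3 is a strong acid and dissociates completely, so [H+] = 0.0044 M.
pH = -log(0.0044) = 2.36

pH = 2.36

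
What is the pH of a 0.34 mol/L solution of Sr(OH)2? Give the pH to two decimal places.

pH = 13.83

Sr(OH)2 is a strong base (each formula unit releases 2 OH-); [OH-] = 0.68 M.
pOH = -log(0.68) = 0.17
pH = 14.00 - 0.17 = 13.83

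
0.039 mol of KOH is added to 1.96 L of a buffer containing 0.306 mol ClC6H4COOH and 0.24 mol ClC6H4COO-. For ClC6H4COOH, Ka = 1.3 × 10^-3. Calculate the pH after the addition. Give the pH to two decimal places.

pH = 2.91

After neutralization: n(ClC6H4COOH) = 0.267 mol, n(ClC6H4COO-) = 0.279 mol.
pKa = −log(1.3 × 10^-3) = 2.886
pH = pKa + log(n_ClC6H4COO-/n_ClC6H4COOH) = 2.886 + log(0.279/0.267) = 2.886 + (+0.019)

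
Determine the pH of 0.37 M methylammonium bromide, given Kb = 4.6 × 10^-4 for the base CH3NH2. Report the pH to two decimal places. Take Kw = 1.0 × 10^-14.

CH3NH3+ is the conjugate acid of the weak base CH3NH2.
Ka = Kw/Kb = 1.0×10^-14 / 4.6 × 10^-4 = 2.17 × 10^-11
Ka = [H+]²/(0.37 − [H+]) = 2.17 × 10^-11
Assume [H+] ≪ 0.37: [H+] ≈ √(2.17 × 10^-11 × 0.37) = 2.83 × 10^-6 M
pH = −log[H+] = −log(2.83 × 10^-6) = 5.55

pH = 5.55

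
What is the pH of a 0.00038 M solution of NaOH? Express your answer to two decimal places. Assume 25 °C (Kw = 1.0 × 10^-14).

NaOH is a strong base; [OH-] = 0.00038 M.
pOH = -log(0.00038) = 3.42
pH = 14.00 - 3.42 = 10.58

pH = 10.58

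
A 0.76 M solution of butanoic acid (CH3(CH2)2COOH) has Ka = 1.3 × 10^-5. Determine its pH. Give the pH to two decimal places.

CH3(CH2)2COOH ⇌ CH3(CH2)2COO- + H+
From the ICE table, Ka = [H+]²/(0.76 − [H+]) = 1.3 × 10^-5.
Since Ka ≪ C₀, [H+] ≈ √(Ka·C₀) = 3.14 × 10^-3 M.
pH = −log[H+] = −log(3.14 × 10^-3) = 2.50

pH = 2.50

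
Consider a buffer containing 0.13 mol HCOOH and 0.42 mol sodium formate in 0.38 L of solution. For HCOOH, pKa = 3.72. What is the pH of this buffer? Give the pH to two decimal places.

pH = 4.23

pH = pKa + log([A⁻]/[HA]) = 3.72 + log(0.42/0.13)
pH = 3.72 + (+0.509) = 4.23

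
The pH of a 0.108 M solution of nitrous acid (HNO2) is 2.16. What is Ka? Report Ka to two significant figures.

Ka = 4.7 × 10^-4

[H+] = 10^(-2.16) = 6.92 × 10^-3 M
At equilibrium [HA] = 0.108 − 6.92 × 10^-3 = 1.01 × 10^-1 M
Ka = [H+][A-]/[HA] = (6.92 × 10^-3)² / 1.01 × 10^-1 = 4.7 × 10^-4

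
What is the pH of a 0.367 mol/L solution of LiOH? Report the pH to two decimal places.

LiOH is a strong base; [OH-] = 0.367 M.
pOH = -log(0.367) = 0.44
pH = 14.00 - 0.44 = 13.56

pH = 13.56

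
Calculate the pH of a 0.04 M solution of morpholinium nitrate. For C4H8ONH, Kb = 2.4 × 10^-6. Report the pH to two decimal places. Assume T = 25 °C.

pH = 4.89

C4H8ONH2+ is the conjugate acid of the weak base C4H8ONH.
Ka = Kw/Kb = 1.0×10^-14 / 2.4 × 10^-6 = 4.17 × 10^-9
Ka = [H+]²/(0.04 − [H+]) = 4.17 × 10^-9
Assume [H+] ≪ 0.04: [H+] ≈ √(4.17 × 10^-9 × 0.04) = 1.29 × 10^-5 M
Check: 0.032% ionized — well under 5%, approximation valid.
pH = −log[H+] = −log(1.29 × 10^-5) = 4.89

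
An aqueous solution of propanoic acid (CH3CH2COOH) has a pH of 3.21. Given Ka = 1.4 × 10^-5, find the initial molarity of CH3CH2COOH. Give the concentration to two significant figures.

C₀ = 2.8 × 10^-2 M

[H+] = 10^(-3.21) = 6.17 × 10^-4 M = x
Ka = x²/(C₀ − x) ⇒ C₀ = x + x²/Ka
C₀ = 6.17 × 10^-4 + (6.17 × 10^-4)²/(1.4 × 10^-5) = 2.78 × 10^-2 M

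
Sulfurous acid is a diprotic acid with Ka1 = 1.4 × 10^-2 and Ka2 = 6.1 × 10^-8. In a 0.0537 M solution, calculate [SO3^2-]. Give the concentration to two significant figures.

First ionization gives [H+] ≈ [HSO3-] = 2.13 × 10^-2 M.
Second step: Ka2 = [H+][SO3^2-]/[HSO3-] ≈ [SO3^2-] (since [H+] ≈ [HSO3-]).
So [SO3^2-] ≈ Ka2.

6.1 × 10^-8 M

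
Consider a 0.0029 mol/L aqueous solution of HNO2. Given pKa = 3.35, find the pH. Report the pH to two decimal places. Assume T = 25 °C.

HNO2 ⇌ NO2- + H+
Ka = 10^(−3.35) = 4.47 × 10^-4
From the ICE table, Ka = x²/(0.0029 − x) = 4.47 × 10^-4.
Here C₀/Ka ≈ 6.49, so the small-x approximation fails. Use the quadratic:
x = [−0.000447 + √(0.000447² + 5.19e-06)]/2 = 9.37 × 10^-4 M
pH = −log(9.37 × 10^-4) = 3.03

pH = 3.03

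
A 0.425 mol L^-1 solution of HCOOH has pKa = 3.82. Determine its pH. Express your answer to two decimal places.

HCOOH ⇌ HCOO- + H+
Ka = 10^(−3.82) = 1.51 × 10^-4
Ka = [H+]²/(0.425 − [H+]) = 1.51 × 10^-4
Neglecting [H+] in the denominator: [H+] = √(1.51 × 10^-4 × 0.425) = 8.01 × 10^-3 M
([H+]/C₀ = 1.9% < 5%, so the approximation holds.)
pH = −log(8.01 × 10^-3) = 2.10

pH = 2.10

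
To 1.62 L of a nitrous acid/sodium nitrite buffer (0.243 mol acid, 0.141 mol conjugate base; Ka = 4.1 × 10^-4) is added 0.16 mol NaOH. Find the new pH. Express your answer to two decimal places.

OH- converts HNO2 to NO2-: HNO2 → 0.083 mol, NO2- → 0.301 mol.
pKa = −log(4.1 × 10^-4) = 3.387
Henderson–Hasselbalch with mole ratio 0.301/0.083: pH = 3.387 + (+0.559)

pH = 3.95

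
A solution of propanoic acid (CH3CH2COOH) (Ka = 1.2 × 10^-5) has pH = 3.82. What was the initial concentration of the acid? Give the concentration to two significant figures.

[H+] = 10^(-3.82) = 1.51 × 10^-4 M = x
Ka = x²/(C₀ − x) ⇒ C₀ = x + x²/Ka
C₀ = 1.51 × 10^-4 + (1.51 × 10^-4)²/(1.2 × 10^-5) = 2.05 × 10^-3 M

C₀ = 2.1 × 10^-3 M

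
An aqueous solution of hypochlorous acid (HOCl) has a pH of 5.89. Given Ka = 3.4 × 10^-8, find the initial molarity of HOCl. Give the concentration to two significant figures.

[H+] = 10^(-5.89) = 1.29 × 10^-6 M = x
Ka = x²/(C₀ − x) ⇒ C₀ = x + x²/Ka
C₀ = 1.29 × 10^-6 + (1.29 × 10^-6)²/(3.4 × 10^-8) = 5.02 × 10^-5 M

C₀ = 5.0 × 10^-5 M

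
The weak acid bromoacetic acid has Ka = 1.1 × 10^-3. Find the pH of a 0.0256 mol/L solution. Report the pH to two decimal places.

pH = 2.32

BrCH2COOH ⇌ BrCH2COO- + H+
Ka = [H+]²/(0.0256 − [H+]) = 1.1 × 10^-3
[H+] is not negligible relative to C₀; solve [H+]² + 0.0011·[H+] − 2.82e-05 = 0.
[H+] = (−Ka + √(Ka² + 4·Ka·C₀))/2 = 4.79 × 10^-3 M
pH = −log(4.79 × 10^-3) = 2.32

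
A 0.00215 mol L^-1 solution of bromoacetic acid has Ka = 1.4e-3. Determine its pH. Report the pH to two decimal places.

pH = 2.93

BrCH2COOH ⇌ BrCH2COO- + H+
Ka = [H+]²/(0.00215 − [H+]) = 1.4 × 10^-3
Here C₀/Ka ≈ 1.54, so the small-[H+] approximation fails. Use the quadratic:
[H+] = (−Ka + √(Ka² + 4·Ka·C₀))/2 = 1.17 × 10^-3 M
pH = −log(1.17 × 10^-3) = 2.93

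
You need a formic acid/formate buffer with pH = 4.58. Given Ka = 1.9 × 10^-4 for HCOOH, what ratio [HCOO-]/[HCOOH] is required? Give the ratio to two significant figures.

ratio = 7.2

pKa = -log(1.9 × 10^-4) = 3.721
pH = pKa + log(r) ⇒ log(r) = 4.58 − 3.721 = +0.859
r = [HCOO-]/[HCOOH] = 10^(+0.859) = 7.23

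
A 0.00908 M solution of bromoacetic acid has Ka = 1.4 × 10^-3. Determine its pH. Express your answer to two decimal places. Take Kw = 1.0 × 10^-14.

BrCH2COOH ⇌ BrCH2COO- + H+
From the ICE table, Ka = [H+]²/(0.00908 − [H+]) = 1.4 × 10^-3.
Here C₀/Ka ≈ 6.49, so the small-[H+] approximation fails. Use the quadratic:
[H+] = [−0.0014 + √(0.0014² + 5.08e-05)]/2 = 2.93 × 10^-3 M
pH = −log[H+] = −log(2.93 × 10^-3) = 2.53

pH = 2.53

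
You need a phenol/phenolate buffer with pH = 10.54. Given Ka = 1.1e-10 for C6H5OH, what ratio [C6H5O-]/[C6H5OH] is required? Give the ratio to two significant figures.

ratio = 3.8

pKa = -log(1.1 × 10^-10) = 9.959
pH = pKa + log(r) ⇒ log(r) = 10.54 − 9.959 = +0.581
r = [C6H5O-]/[C6H5OH] = 10^(+0.581) = 3.81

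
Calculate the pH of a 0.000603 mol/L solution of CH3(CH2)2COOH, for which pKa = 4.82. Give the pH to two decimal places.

CH3(CH2)2COOH ⇌ CH3(CH2)2COO- + H+
Ka = 10^(−4.82) = 1.51 × 10^-5
From the ICE table, Ka = [H+]²/(0.000603 − [H+]) = 1.51 × 10^-5.
Here C₀/Ka ≈ 39.9, so the small-[H+] approximation fails. Use the quadratic:
[H+] = (−Ka + √(Ka² + 4·Ka·C₀))/2 = 8.82 × 10^-5 M
pH = −log[H+] = −log(8.82 × 10^-5) = 4.05

pH = 4.05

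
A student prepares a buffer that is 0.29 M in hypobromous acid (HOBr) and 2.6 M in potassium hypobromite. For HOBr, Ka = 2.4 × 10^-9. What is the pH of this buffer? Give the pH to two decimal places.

pKa = −log(2.4 × 10^-9) = 8.620
pH = pKa + log([A⁻]/[HA]) = 8.620 + log(2.6/0.29)
pH = 8.620 + (+0.953) = 9.57

pH = 9.57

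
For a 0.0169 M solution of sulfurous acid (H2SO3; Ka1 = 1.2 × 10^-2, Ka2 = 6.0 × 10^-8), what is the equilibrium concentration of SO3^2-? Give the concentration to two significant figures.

First ionization gives [H+] ≈ [HSO3-] = 9.45 × 10^-3 M.
Second step: Ka2 = [H+][SO3^2-]/[HSO3-] ≈ [SO3^2-] (since [H+] ≈ [HSO3-]).
So [SO3^2-] ≈ Ka2.

6.0 × 10^-8 M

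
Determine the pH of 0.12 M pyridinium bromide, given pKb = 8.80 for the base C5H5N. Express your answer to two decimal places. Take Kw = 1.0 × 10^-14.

C5H5NH+ is the conjugate acid of the weak base C5H5N.
Kb = 10^(−8.80) = 1.58 × 10^-9
Ka = Kw/Kb = 1.0×10^-14 / 1.58 × 10^-9 = 6.33 × 10^-6
From the ICE table, Ka = x²/(0.12 − x) = 6.33 × 10^-6.
Neglecting x in the denominator: x = √(6.33 × 10^-6 × 0.12) = 8.72 × 10^-4 M
pH = −log(8.72 × 10^-4) = 3.06

pH = 3.06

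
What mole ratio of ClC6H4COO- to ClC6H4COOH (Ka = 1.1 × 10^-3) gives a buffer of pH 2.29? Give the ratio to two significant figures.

pKa = -log(1.1 × 10^-3) = 2.959
pH = pKa + log(r) ⇒ log(r) = 2.29 − 2.959 = -0.669
r = [ClC6H4COO-]/[ClC6H4COOH] = 10^(-0.669) = 0.214

ratio = 0.21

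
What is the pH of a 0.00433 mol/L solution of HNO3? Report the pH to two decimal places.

HNO3 is a strong acid and dissociates completely, so [H+] = 0.00433 M.
pH = -log(0.00433) = 2.36

pH = 2.36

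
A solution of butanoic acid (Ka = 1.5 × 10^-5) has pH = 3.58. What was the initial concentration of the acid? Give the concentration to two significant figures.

C₀ = 4.9 × 10^-3 M

[H+] = 10^(-3.58) = 2.63 × 10^-4 M = x
Ka = x²/(C₀ − x) ⇒ C₀ = x + x²/Ka
C₀ = 2.63 × 10^-4 + (2.63 × 10^-4)²/(1.5 × 10^-5) = 4.87 × 10^-3 M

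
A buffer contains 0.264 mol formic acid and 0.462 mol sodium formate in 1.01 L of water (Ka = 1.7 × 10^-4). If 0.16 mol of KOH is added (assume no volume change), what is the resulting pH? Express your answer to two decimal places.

After neutralization: n(HCOOH) = 0.104 mol, n(HCOO-) = 0.622 mol.
pKa = −log(1.7 × 10^-4) = 3.770
pH = pKa + log(n_HCOO-/n_HCOOH) = 3.770 + log(0.622/0.104) = 3.770 + (+0.777)

pH = 4.55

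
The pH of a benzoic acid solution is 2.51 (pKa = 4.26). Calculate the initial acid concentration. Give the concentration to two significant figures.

[H+] = 10^(-2.51) = 3.09 × 10^-3 M = x
Ka = 10^(−4.26) = 5.50 × 10^-5
Ka = x²/(C₀ − x) ⇒ C₀ = x + x²/Ka
C₀ = 3.09 × 10^-3 + (3.09 × 10^-3)²/(5.50 × 10^-5) = 1.77 × 10^-1 M

C₀ = 1.8 × 10^-1 M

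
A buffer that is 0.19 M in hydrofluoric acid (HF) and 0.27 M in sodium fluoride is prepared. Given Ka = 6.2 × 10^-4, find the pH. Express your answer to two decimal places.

pKa = −log(6.2 × 10^-4) = 3.208
Henderson–Hasselbalch: pH = pKa + log([F-]/[HF]) = 3.208 + log(0.27/0.19)
pH = 3.208 + (+0.153) = 3.36

pH = 3.36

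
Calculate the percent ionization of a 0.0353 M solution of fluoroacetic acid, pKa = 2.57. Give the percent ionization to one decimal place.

24.1%

FCH2COOH ⇌ FCH2COO- + H+; let x = [H+] at equilibrium.
Ka = 10^(−2.57) = 2.69 × 10^-3
Ka = x²/(C₀ − x); solving the quadratic gives x = 8.49 × 10^-3 M.
% ionization = x/C₀ × 100% = 8.49 × 10^-3/0.0353 × 100% = 24.1%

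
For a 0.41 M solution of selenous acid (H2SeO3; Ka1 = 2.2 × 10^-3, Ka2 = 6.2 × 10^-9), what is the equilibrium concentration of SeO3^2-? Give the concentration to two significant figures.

6.2 × 10^-9 M

First ionization gives [H+] ≈ [HSeO3-] = 2.90 × 10^-2 M.
Second step: Ka2 = [H+][SeO3^2-]/[HSeO3-] ≈ [SeO3^2-] (since [H+] ≈ [HSeO3-]).
So [SeO3^2-] ≈ Ka2.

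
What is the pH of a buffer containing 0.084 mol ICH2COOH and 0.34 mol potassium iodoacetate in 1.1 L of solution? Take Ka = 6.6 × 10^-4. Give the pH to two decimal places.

pKa = −log(6.6 × 10^-4) = 3.180
Using pH = pKa + log([base]/[acid]) with [base]/[acid] = 0.34/0.084:
pH = 3.180 + (+0.607) = 3.79

pH = 3.79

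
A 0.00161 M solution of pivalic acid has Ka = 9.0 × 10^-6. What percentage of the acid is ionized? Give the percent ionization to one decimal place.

(CH3)3CCOOH ⇌ (CH3)3CCOO- + H+; let x = [H+] at equilibrium.
Ka = x²/(C₀ − x); solving the quadratic gives x = 1.16 × 10^-4 M.
% ionization = x/C₀ × 100% = 1.16 × 10^-4/0.00161 × 100% = 7.2%

7.2%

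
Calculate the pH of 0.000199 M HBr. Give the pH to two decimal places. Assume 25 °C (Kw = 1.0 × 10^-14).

HBr is a strong acid and dissociates completely, so [H+] = 0.000199 M.
pH = -log(0.000199) = 3.70

pH = 3.70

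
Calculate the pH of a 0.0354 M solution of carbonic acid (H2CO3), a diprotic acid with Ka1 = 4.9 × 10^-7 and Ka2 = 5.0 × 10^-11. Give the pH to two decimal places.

pH = 3.88

Since Ka1 ≫ Ka2, the first ionization dominates [H+].
Ka1 = x²/(0.0354 − x) = 4.9 × 10^-7
x ≈ √(4.9 × 10^-7 × 0.0354) = 1.32 × 10^-4 M
pH = −log(1.32 × 10^-4) = 3.88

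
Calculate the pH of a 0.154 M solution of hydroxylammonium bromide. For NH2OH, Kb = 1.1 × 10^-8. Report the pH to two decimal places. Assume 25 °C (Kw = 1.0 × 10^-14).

NH3OH+ is the conjugate acid of the weak base NH2OH.
Ka = Kw/Kb = 1.0×10^-14 / 1.1 × 10^-8 = 9.09 × 10^-7
Let x = [H+] at equilibrium. Ka = x²/(0.154 − x).
Since Ka ≪ C₀, x ≈ √(Ka·C₀) = 3.74 × 10^-4 M.
(x/C₀ = 0.24% < 5%, so the approximation holds.)
pH = −log[H+] = −log(3.74 × 10^-4) = 3.43

pH = 3.43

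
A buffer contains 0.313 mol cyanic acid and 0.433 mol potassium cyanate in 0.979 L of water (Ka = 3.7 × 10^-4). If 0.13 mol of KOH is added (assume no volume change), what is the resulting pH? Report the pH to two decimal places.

pH = 3.92

OH- converts HOCN to OCN-: HOCN → 0.183 mol, OCN- → 0.563 mol.
pKa = −log(3.7 × 10^-4) = 3.432
Henderson–Hasselbalch with mole ratio 0.563/0.183: pH = 3.432 + (+0.488)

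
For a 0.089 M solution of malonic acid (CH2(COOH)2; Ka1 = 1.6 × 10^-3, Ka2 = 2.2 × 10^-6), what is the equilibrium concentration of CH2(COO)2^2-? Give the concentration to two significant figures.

First ionization gives [H+] ≈ [CH2(COOH)COO-] = 1.12 × 10^-2 M.
Second step: Ka2 = [H+][CH2(COO)2^2-]/[CH2(COOH)COO-] ≈ [CH2(COO)2^2-] (since [H+] ≈ [CH2(COOH)COO-]).
So [CH2(COO)2^2-] ≈ Ka2.

2.2 × 10^-6 M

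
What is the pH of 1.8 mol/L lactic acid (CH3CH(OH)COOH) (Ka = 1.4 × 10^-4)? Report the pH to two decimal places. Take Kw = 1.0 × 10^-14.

pH = 1.80

CH3CH(OH)COOH ⇌ CH3CH(OH)COO- + H+
Let x = [H+] at equilibrium. Ka = x²/(1.8 − x).
Neglecting x in the denominator: x = √(1.4 × 10^-4 × 1.8) = 1.59 × 10^-2 M
pH = −log(1.59 × 10^-2) = 1.80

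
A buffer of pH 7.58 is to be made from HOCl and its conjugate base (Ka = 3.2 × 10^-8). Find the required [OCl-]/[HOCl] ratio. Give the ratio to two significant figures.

ratio = 1.2

pKa = -log(3.2 × 10^-8) = 7.495
pH = pKa + log(r) ⇒ log(r) = 7.58 − 7.495 = +0.085
r = [OCl-]/[HOCl] = 10^(+0.085) = 1.22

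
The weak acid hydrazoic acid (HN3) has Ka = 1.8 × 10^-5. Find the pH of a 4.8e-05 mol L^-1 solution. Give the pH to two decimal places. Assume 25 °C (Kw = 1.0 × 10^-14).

pH = 4.66

HN3 ⇌ N3- + H+
Ka = [H+]²/(4.8e-05 − [H+]) = 1.8 × 10^-5
The 5% rule fails; solving [H+]² + Ka·[H+] − Ka·C₀ = 0 exactly:
[H+] = (−Ka + √(Ka² + 4·Ka·C₀))/2 = 2.17 × 10^-5 M
pH = −log[H+] = −log(2.17 × 10^-5) = 4.66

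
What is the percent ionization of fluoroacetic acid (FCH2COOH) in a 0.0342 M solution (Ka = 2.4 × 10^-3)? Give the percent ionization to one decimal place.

23.2%

FCH2COOH ⇌ FCH2COO- + H+; let x = [H+] at equilibrium.
Solve x² + 0.0024x − 8.21e-05 = 0 → x = 7.94 × 10^-3 M
Fraction ionized = 7.94 × 10^-3 / 0.0342 = 0.2322 → 23.2%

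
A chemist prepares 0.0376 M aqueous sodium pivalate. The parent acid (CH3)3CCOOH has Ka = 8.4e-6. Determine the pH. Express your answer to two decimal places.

(CH3)3CCOO- is the conjugate base of the weak acid (CH3)3CCOOH.
Kb = Kw/Ka = 1.0×10^-14 / 8.4 × 10^-6 = 1.19 × 10^-9
Kb = [OH-]²/(0.0376 − [OH-]) = 1.19 × 10^-9
Since Kb ≪ C₀, [OH-] ≈ √(Kb·C₀) = 6.69 × 10^-6 M.
([OH-]/C₀ = 0.018% < 5%, so the approximation holds.)
pOH = −log(6.69 × 10^-6) = 5.17; pH = 14.00 − 5.17 = 8.83

pH = 8.83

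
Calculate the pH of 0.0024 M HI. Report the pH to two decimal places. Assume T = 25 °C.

pH = 2.62

HI is a strong acid and dissociates completely, so [H+] = 0.0024 M.
pH = -log(0.0024) = 2.62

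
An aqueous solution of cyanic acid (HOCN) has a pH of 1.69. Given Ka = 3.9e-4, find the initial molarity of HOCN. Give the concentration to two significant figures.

[H+] = 10^(-1.69) = 2.04 × 10^-2 M = x
Ka = x²/(C₀ − x) ⇒ C₀ = x + x²/Ka
C₀ = 2.04 × 10^-2 + (2.04 × 10^-2)²/(3.9 × 10^-4) = 1.09 M

C₀ = 1.1 M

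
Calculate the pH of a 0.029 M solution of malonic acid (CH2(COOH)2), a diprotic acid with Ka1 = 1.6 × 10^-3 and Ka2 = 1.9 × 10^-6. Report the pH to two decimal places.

pH = 2.22

Ka1 ≫ Ka2, so treat the first dissociation as the only significant source of H+.
Ka1 = x²/(0.029 − x) = 1.6 × 10^-3
Solving the quadratic: x = (−Ka1 + √(Ka1² + 4·Ka1·C₀))/2 = 6.06 × 10^-3 M
pH = −log(6.06 × 10^-3) = 2.22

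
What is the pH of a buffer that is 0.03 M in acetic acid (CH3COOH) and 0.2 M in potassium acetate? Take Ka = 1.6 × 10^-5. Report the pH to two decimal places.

pKa = −log(1.6 × 10^-5) = 4.796
Using pH = pKa + log([base]/[acid]) with [base]/[acid] = 0.2/0.03:
pH = 4.796 + (+0.824) = 5.62

pH = 5.62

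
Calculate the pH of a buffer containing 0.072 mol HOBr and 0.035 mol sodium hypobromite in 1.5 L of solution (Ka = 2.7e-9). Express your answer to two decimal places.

pH = 8.26

pKa = −log(2.7 × 10^-9) = 8.569
Henderson–Hasselbalch: pH = pKa + log([OBr-]/[HOBr]) = 8.569 + log(0.035/0.072)
pH = 8.569 + (-0.313) = 8.26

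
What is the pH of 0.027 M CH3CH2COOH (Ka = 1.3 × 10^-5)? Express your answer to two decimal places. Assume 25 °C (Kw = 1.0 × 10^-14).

pH = 3.23

CH3CH2COOH ⇌ CH3CH2COO- + H+
Ka = [H+]²/(0.027 − [H+]) = 1.3 × 10^-5
Since Ka ≪ C₀, [H+] ≈ √(Ka·C₀) = 5.92 × 10^-4 M.
([H+]/C₀ = 2.2% < 5%, so the approximation holds.)
pH = −log(5.92 × 10^-4) = 3.23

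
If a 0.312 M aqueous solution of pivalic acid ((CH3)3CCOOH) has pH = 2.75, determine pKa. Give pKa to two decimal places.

pKa = 4.99

[H+] = 10^(-2.75) = 1.78 × 10^-3 M
At equilibrium [HA] = 0.312 − 1.78 × 10^-3 = 3.10 × 10^-1 M
Ka = [H+][A-]/[HA] = (1.78 × 10^-3)² / 3.10 × 10^-1 = 1.02 × 10^-5
pKa = -log(1.02 × 10^-5) = 4.99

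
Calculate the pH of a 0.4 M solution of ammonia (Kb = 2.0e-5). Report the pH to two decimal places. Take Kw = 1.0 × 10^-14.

pH = 11.45

NH3 + H2O ⇌ NH4+ + OH-
Kb = [OH-]²/(0.4 − [OH-]) = 2.0 × 10^-5
Neglecting [OH-] in the denominator: [OH-] = √(2.0 × 10^-5 × 0.4) = 2.83 × 10^-3 M
pOH = −log(2.83 × 10^-3) = 2.55; pH = 14.00 − 2.55 = 11.45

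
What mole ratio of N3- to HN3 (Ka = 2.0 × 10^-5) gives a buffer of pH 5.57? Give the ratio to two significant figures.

pKa = -log(2.0 × 10^-5) = 4.699
pH = pKa + log(r) ⇒ log(r) = 5.57 − 4.699 = +0.871
r = [N3-]/[HN3] = 10^(+0.871) = 7.43

ratio = 7.4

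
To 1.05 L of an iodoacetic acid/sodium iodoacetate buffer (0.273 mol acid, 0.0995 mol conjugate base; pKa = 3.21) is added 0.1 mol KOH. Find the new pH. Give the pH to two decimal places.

pH = 3.27

OH- converts ICH2COOH to ICH2COO-: ICH2COOH → 0.173 mol, ICH2COO- → 0.2 mol.
pH = pKa + log([A⁻]/[HA]) = 3.21 + log(0.2/0.173) = 3.21 +0.063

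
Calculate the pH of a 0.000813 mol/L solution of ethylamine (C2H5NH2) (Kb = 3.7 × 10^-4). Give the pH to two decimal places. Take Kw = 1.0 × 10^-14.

pH = 10.60

C2H5NH2 + H2O ⇌ C2H5NH3+ + OH-
From the ICE table, Kb = [OH-]²/(0.000813 − [OH-]) = 3.7 × 10^-4.
[OH-] is not negligible relative to C₀; solve [OH-]² + 0.00037·[OH-] − 3.01e-07 = 0.
[OH-] = [−0.00037 + √(0.00037² + 1.2e-06)]/2 = 3.94 × 10^-4 M
pOH = −log(3.94 × 10^-4) = 3.40; pH = 14.00 − 3.40 = 10.60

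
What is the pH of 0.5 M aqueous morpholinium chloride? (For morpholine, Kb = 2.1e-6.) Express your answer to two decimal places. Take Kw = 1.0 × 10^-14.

C4H8ONH2+ is the conjugate acid of the weak base C4H8ONH.
Ka = Kw/Kb = 1.0×10^-14 / 2.1 × 10^-6 = 4.76 × 10^-9
From the ICE table, Ka = [H+]²/(0.5 − [H+]) = 4.76 × 10^-9.
Assume [H+] ≪ 0.5: [H+] ≈ √(4.76 × 10^-9 × 0.5) = 4.88 × 10^-5 M
Check: 0.0098% ionized — well under 5%, approximation valid.
pH = −log[H+] = −log(4.88 × 10^-5) = 4.31

pH = 4.31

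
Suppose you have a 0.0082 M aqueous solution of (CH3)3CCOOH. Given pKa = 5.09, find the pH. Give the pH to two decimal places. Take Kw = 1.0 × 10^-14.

(CH3)3CCOOH ⇌ (CH3)3CCOO- + H+
Ka = 10^(−5.09) = 8.13 × 10^-6
Ka = [H+]²/(0.0082 − [H+]) = 8.13 × 10^-6
Since Ka ≪ C₀, [H+] ≈ √(Ka·C₀) = 2.58 × 10^-4 M.
Check: 3.1% ionized — well under 5%, approximation valid.
pH = −log[H+] = −log(2.58 × 10^-4) = 3.59

pH = 3.59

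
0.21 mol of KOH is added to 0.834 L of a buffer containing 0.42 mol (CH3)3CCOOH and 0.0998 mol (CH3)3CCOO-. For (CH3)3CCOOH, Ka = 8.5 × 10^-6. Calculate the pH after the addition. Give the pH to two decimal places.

OH- converts (CH3)3CCOOH to (CH3)3CCOO-: (CH3)3CCOOH → 0.21 mol, (CH3)3CCOO- → 0.31 mol.
pKa = −log(8.5 × 10^-6) = 5.071
pH = pKa + log(n_(CH3)3CCOO-/n_(CH3)3CCOOH) = 5.071 + log(0.31/0.21) = 5.071 + (+0.169)

pH = 5.24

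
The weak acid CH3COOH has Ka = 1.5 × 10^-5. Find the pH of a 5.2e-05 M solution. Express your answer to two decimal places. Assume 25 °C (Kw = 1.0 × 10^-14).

pH = 4.67

CH3COOH ⇌ CH3COO- + H+
From the ICE table, Ka = [H+]²/(5.2e-05 − [H+]) = 1.5 × 10^-5.
[H+] is not negligible relative to C₀; solve [H+]² + 1.5e-05·[H+] − 7.8e-10 = 0.
[H+] = [−1.5e-05 + √(1.5e-05² + 3.12e-09)]/2 = 2.14 × 10^-5 M
pH = −log[H+] = −log(2.14 × 10^-5) = 4.67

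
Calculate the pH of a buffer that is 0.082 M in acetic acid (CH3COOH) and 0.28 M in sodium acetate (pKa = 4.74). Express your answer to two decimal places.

pH = 5.27

pH = pKa + log([A⁻]/[HA]) = 4.74 + log(0.28/0.082)
pH = 4.74 + (+0.533) = 5.27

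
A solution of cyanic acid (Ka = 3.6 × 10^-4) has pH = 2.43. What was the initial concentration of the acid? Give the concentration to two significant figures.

C₀ = 4.2 × 10^-2 M

[H+] = 10^(-2.43) = 3.72 × 10^-3 M = x
Ka = x²/(C₀ − x) ⇒ C₀ = x + x²/Ka
C₀ = 3.72 × 10^-3 + (3.72 × 10^-3)²/(3.6 × 10^-4) = 4.22 × 10^-2 M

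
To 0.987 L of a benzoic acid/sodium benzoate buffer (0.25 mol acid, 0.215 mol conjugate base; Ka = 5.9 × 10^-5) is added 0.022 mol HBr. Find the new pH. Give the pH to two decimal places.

pH = 4.08

After neutralization: n(C6H5COOH) = 0.272 mol, n(C6H5COO-) = 0.193 mol.
pKa = −log(5.9 × 10^-5) = 4.229
pH = pKa + log([A⁻]/[HA]) = 4.229 + log(0.193/0.272) = 4.229 -0.149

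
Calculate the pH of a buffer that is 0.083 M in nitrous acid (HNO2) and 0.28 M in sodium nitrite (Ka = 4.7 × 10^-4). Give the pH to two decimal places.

pH = 3.86

pKa = −log(4.7 × 10^-4) = 3.328
Henderson–Hasselbalch: pH = pKa + log([NO2-]/[HNO2]) = 3.328 + log(0.28/0.083)
pH = 3.328 + (+0.528) = 3.86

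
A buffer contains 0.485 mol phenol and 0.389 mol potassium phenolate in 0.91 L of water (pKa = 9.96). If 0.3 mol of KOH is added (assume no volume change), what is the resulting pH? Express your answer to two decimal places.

OH- converts C6H5OH to C6H5O-: C6H5OH → 0.185 mol, C6H5O- → 0.689 mol.
pH = pKa + log([A⁻]/[HA]) = 9.96 + log(0.689/0.185) = 9.96 +0.571

pH = 10.53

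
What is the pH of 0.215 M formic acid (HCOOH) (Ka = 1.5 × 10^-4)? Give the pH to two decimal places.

pH = 2.25

HCOOH ⇌ HCOO- + H+
Ka = [H+]²/(0.215 − [H+]) = 1.5 × 10^-4
Since Ka ≪ C₀, [H+] ≈ √(Ka·C₀) = 5.68 × 10^-3 M.
([H+]/C₀ = 2.6% < 5%, so the approximation holds.)
pH = −log[H+] = −log(5.68 × 10^-3) = 2.25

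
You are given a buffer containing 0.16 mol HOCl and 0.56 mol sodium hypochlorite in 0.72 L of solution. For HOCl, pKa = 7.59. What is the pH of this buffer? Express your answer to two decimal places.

pH = 8.13

pH = pKa + log([A⁻]/[HA]) = 7.59 + log(0.56/0.16)
pH = 7.59 + (+0.544) = 8.13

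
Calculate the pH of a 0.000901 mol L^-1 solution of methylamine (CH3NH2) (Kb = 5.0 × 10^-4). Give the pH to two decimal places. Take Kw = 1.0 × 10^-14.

pH = 10.67

CH3NH2 + H2O ⇌ CH3NH3+ + OH-
From the ICE table, Kb = x²/(0.000901 − x) = 5.0 × 10^-4.
x is not negligible relative to C₀; solve x² + 0.0005·x − 4.51e-07 = 0.
x = [−0.0005 + √(0.0005² + 1.8e-06)]/2 = 4.66 × 10^-4 M
pOH = −log(4.66 × 10^-4) = 3.33; pH = 14.00 − 3.33 = 10.67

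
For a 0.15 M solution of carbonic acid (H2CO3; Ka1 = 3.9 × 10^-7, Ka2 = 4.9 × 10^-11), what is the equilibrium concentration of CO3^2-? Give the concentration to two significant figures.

First ionization gives [H+] ≈ [HCO3-] = 2.42 × 10^-4 M.
Second step: Ka2 = [H+][CO3^2-]/[HCO3-] ≈ [CO3^2-] (since [H+] ≈ [HCO3-]).
So [CO3^2-] ≈ Ka2.

4.9 × 10^-11 M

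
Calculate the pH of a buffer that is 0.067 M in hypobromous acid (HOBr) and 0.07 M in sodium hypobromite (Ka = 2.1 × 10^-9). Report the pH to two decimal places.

pH = 8.70

pKa = −log(2.1 × 10^-9) = 8.678
Henderson–Hasselbalch: pH = pKa + log([OBr-]/[HOBr]) = 8.678 + log(0.07/0.067)
pH = 8.678 + (+0.019) = 8.70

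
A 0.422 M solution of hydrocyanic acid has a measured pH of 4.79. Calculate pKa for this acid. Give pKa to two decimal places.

[H+] = 10^(-4.79) = 1.62 × 10^-5 M
At equilibrium [HA] = 0.422 − 1.62 × 10^-5 = 4.22 × 10^-1 M
Ka = [H+][A-]/[HA] = (1.62 × 10^-5)² / 4.22 × 10^-1 = 6.22 × 10^-10
pKa = -log(6.22 × 10^-10) = 9.21

pKa = 9.21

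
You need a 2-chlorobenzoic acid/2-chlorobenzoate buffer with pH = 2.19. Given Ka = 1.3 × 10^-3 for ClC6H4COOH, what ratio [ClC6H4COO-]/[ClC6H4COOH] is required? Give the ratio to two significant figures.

ratio = 0.20

pKa = -log(1.3 × 10^-3) = 2.886
pH = pKa + log(r) ⇒ log(r) = 2.19 − 2.886 = -0.696
r = [ClC6H4COO-]/[ClC6H4COOH] = 10^(-0.696) = 0.201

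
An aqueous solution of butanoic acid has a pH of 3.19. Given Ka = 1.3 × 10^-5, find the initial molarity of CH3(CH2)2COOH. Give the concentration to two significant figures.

C₀ = 3.3 × 10^-2 M

[H+] = 10^(-3.19) = 6.46 × 10^-4 M = x
Ka = x²/(C₀ − x) ⇒ C₀ = x + x²/Ka
C₀ = 6.46 × 10^-4 + (6.46 × 10^-4)²/(1.3 × 10^-5) = 3.27 × 10^-2 M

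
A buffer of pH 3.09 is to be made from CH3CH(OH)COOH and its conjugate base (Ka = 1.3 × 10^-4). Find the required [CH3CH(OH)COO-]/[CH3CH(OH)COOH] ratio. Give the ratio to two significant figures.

ratio = 0.16

pKa = -log(1.3 × 10^-4) = 3.886
pH = pKa + log(r) ⇒ log(r) = 3.09 − 3.886 = -0.796
r = [CH3CH(OH)COO-]/[CH3CH(OH)COOH] = 10^(-0.796) = 0.16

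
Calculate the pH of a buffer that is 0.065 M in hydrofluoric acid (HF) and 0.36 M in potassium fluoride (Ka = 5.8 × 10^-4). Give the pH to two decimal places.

pH = 3.98

pKa = −log(5.8 × 10^-4) = 3.237
Henderson–Hasselbalch: pH = pKa + log([F-]/[HF]) = 3.237 + log(0.36/0.065)
pH = 3.237 + (+0.743) = 3.98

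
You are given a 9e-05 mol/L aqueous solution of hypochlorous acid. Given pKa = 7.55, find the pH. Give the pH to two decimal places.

pH = 5.80

HOCl ⇌ OCl- + H+
Ka = 10^(−7.55) = 2.82 × 10^-8
From the ICE table, Ka = x²/(9e-05 − x) = 2.82 × 10^-8.
Assume x ≪ 9e-05: x ≈ √(2.82 × 10^-8 × 9e-05) = 1.59 × 10^-6 M
Check: 1.8% ionized — well under 5%, approximation valid.
pH = −log[H+] = −log(1.59 × 10^-6) = 5.80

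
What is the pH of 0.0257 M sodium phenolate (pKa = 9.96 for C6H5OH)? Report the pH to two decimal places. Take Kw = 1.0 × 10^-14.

C6H5O- is the conjugate base of the weak acid C6H5OH.
Ka = 10^(−9.96) = 1.10 × 10^-10
Kb = Kw/Ka = 1.0×10^-14 / 1.10 × 10^-10 = 9.09 × 10^-5
From the ICE table, Kb = [OH-]²/(0.0257 − [OH-]) = 9.09 × 10^-5.
The 5% rule fails; solving [OH-]² + Kb·[OH-] − Kb·C₀ = 0 exactly:
[OH-] = (−Kb + √(Kb² + 4·Kb·C₀))/2 = 1.48 × 10^-3 M
pOH = 2.83, so pH = 14.00 − pOH = 11.17

pH = 11.17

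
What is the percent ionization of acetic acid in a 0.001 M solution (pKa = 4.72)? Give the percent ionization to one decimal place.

CH3COOH ⇌ CH3COO- + H+; let x = [H+] at equilibrium.
Ka = 10^(−4.72) = 1.91 × 10^-5
Solve x² + 1.91e-05x − 1.91e-08 = 0 → x = 1.29 × 10^-4 M
% ionization = x/C₀ × 100% = 1.29 × 10^-4/0.001 × 100% = 12.9%

12.9%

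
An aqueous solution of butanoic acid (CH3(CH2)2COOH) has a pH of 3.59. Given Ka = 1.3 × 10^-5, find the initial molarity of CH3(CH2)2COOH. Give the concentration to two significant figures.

[H+] = 10^(-3.59) = 2.57 × 10^-4 M = x
Ka = x²/(C₀ − x) ⇒ C₀ = x + x²/Ka
C₀ = 2.57 × 10^-4 + (2.57 × 10^-4)²/(1.3 × 10^-5) = 5.34 × 10^-3 M

C₀ = 5.3 × 10^-3 M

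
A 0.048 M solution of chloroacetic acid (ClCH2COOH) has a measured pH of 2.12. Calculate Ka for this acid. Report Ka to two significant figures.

[H+] = 10^(-2.12) = 7.59 × 10^-3 M
At equilibrium [HA] = 0.048 − 7.59 × 10^-3 = 4.04 × 10^-2 M
Ka = [H+][A-]/[HA] = (7.59 × 10^-3)² / 4.04 × 10^-2 = 1.4 × 10^-3

Ka = 1.4 × 10^-3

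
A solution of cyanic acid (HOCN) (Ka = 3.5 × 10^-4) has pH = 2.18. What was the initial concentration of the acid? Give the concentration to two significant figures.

[H+] = 10^(-2.18) = 6.61 × 10^-3 M = x
Ka = x²/(C₀ − x) ⇒ C₀ = x + x²/Ka
C₀ = 6.61 × 10^-3 + (6.61 × 10^-3)²/(3.5 × 10^-4) = 1.31 × 10^-1 M

C₀ = 1.3 × 10^-1 M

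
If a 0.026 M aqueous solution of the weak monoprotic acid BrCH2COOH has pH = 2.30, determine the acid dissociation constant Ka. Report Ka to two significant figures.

Ka = 1.2 × 10^-3

[H+] = 10^(-2.30) = 5.01 × 10^-3 M
At equilibrium [HA] = 0.026 − 5.01 × 10^-3 = 2.10 × 10^-2 M
Ka = [H+][A-]/[HA] = (5.01 × 10^-3)² / 2.10 × 10^-2 = 1.2 × 10^-3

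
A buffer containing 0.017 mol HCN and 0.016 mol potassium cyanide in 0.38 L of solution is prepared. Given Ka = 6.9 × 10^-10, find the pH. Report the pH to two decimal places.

pKa = −log(6.9 × 10^-10) = 9.161
Using pH = pKa + log([base]/[acid]) with [base]/[acid] = 0.016/0.017:
pH = 9.161 + (-0.026) = 9.13

pH = 9.13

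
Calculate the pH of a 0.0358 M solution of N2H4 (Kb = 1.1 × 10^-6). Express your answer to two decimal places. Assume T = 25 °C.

N2H4 + H2O ⇌ N2H5+ + OH-
Kb = x²/(0.0358 − x) = 1.1 × 10^-6
Neglecting x in the denominator: x = √(1.1 × 10^-6 × 0.0358) = 1.98 × 10^-4 M
pOH = 3.70, so pH = 14.00 − pOH = 10.30

pH = 10.30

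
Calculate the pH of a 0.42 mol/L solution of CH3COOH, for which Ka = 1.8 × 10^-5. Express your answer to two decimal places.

pH = 2.56

CH3COOH ⇌ CH3COO- + H+
Ka = [H+]²/(0.42 − [H+]) = 1.8 × 10^-5
Assume [H+] ≪ 0.42: [H+] ≈ √(1.8 × 10^-5 × 0.42) = 2.75 × 10^-3 M
pH = −log(2.75 × 10^-3) = 2.56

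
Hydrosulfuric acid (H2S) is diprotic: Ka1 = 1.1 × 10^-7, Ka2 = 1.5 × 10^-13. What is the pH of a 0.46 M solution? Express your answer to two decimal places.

pH = 3.65

Since Ka1 ≫ Ka2, the first ionization dominates [H+].
Ka1 = x²/(0.46 − x) = 1.1 × 10^-7
x ≈ √(1.1 × 10^-7 × 0.46) = 2.25 × 10^-4 M
pH = −log(2.25 × 10^-4) = 3.65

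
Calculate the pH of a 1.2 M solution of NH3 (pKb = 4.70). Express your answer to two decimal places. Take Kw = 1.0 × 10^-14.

pH = 11.69

NH3 + H2O ⇌ NH4+ + OH-
Kb = 10^(−4.70) = 2.00 × 10^-5
Let x = [OH-] at equilibrium. Kb = x²/(1.2 − x).
Since Kb ≪ C₀, x ≈ √(Kb·C₀) = 4.90 × 10^-3 M.
pOH = −log(4.90 × 10^-3) = 2.31; pH = 14.00 − 2.31 = 11.69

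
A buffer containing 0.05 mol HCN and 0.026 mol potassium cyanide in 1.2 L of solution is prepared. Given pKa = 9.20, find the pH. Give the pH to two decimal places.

pH = 8.92

pH = pKa + log([A⁻]/[HA]) = 9.20 + log(0.026/0.05)
pH = 9.20 + (-0.284) = 8.92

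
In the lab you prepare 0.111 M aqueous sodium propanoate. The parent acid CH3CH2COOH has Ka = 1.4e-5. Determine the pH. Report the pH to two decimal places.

pH = 8.95

CH3CH2COO- is the conjugate base of the weak acid CH3CH2COOH.
Kb = Kw/Ka = 1.0×10^-14 / 1.4 × 10^-5 = 7.14 × 10^-10
From the ICE table, Kb = x²/(0.111 − x) = 7.14 × 10^-10.
Neglecting x in the denominator: x = √(7.14 × 10^-10 × 0.111) = 8.90 × 10^-6 M
(x/C₀ = 0.008% < 5%, so the approximation holds.)
pOH = −log(8.90 × 10^-6) = 5.05; pH = 14.00 − 5.05 = 8.95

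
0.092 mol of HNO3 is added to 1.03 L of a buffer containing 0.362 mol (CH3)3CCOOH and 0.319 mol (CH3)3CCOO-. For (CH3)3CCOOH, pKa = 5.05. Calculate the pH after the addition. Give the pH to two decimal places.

pH = 4.75

Added H+ converts (CH3)3CCOO- to (CH3)3CCOOH: (CH3)3CCOOH → 0.454 mol, (CH3)3CCOO- → 0.227 mol.
Henderson–Hasselbalch with mole ratio 0.227/0.454: pH = 5.05 + (-0.301)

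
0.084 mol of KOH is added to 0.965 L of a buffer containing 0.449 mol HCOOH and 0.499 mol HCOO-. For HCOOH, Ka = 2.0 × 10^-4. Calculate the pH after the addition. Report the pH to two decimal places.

pH = 3.90

OH- converts HCOOH to HCOO-: HCOOH → 0.365 mol, HCOO- → 0.583 mol.
pKa = −log(2.0 × 10^-4) = 3.699
pH = pKa + log(n_HCOO-/n_HCOOH) = 3.699 + log(0.583/0.365) = 3.699 + (+0.203)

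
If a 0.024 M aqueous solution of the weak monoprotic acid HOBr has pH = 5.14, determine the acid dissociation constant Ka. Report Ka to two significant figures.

Ka = 2.2 × 10^-9

[H+] = 10^(-5.14) = 7.24 × 10^-6 M
At equilibrium [HA] = 0.024 − 7.24 × 10^-6 = 2.40 × 10^-2 M
Ka = [H+][A-]/[HA] = (7.24 × 10^-6)² / 2.40 × 10^-2 = 2.2 × 10^-9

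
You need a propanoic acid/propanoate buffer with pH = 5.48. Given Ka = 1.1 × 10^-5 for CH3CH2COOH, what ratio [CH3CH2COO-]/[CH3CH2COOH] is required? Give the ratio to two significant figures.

pKa = -log(1.1 × 10^-5) = 4.959
pH = pKa + log(r) ⇒ log(r) = 5.48 − 4.959 = +0.521
r = [CH3CH2COO-]/[CH3CH2COOH] = 10^(+0.521) = 3.32

ratio = 3.3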